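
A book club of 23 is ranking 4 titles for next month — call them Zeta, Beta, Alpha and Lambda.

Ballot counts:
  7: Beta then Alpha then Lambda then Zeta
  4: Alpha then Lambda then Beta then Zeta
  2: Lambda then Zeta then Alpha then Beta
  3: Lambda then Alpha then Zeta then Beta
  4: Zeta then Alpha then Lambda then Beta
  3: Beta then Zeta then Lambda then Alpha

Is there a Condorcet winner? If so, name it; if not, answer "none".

Alpha

Check each pair by majority over 23 ballots:
Zeta vs Beta: Beta, 14–9.
Zeta vs Alpha: 9 to 14, Alpha.
Zeta vs Lambda: 7 to 16, Lambda.
Beta vs Alpha: Beta is ranked higher on 7+3 = 10 ballots, Alpha on 13. Alpha wins 13–10.
Beta vs Lambda: Lambda wins 13–10.
Alpha vs Lambda: Alpha, 15–8.
Alpha defeats every rival head-to-head and is the Condorcet winner.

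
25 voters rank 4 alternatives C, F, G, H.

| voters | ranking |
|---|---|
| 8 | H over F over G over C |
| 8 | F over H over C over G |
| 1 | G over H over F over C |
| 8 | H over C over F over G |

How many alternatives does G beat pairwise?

G against each rival (25 voters):
G vs C: G is ranked higher on 8+1 = 9 ballots, C on 16. C wins 16–9.
G vs F: G is ranked higher on 1 ballot, F on 24. F wins 24–1.
G vs H: 1 for G, 24 for H — H by 24–1.
G beats no one; loses to C, F, H — 0 pairwise wins.

0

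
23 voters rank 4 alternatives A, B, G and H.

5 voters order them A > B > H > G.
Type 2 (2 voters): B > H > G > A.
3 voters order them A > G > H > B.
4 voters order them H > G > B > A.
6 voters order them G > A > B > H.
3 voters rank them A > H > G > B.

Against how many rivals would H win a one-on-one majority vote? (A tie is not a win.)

H against each rival (23 voters):
H vs A: A, 17–6.
H vs B: 10 to 13, B.
H vs G: H wins 14–9.
H beats G; loses to A, B — 1 pairwise win.

1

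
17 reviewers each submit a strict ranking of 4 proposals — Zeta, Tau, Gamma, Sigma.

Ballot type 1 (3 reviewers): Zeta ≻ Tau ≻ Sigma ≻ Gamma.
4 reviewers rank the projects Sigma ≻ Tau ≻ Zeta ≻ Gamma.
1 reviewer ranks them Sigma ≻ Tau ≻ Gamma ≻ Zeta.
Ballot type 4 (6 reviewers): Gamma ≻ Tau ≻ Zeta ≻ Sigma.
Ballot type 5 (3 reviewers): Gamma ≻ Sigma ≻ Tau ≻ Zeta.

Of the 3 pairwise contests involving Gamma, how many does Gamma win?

Gamma against each rival (17 reviewers):
Gamma vs Zeta: Gamma wins 10–7.
Gamma vs Tau: Gamma is ranked higher on 6+3 = 9 ballots, Tau on 8. Gamma wins 9–8.
Gamma vs Sigma: 6+3 = 9 for Gamma, 8 for Sigma — Gamma by 9–8.
Gamma beats Zeta, Tau, Sigma — 3 pairwise wins.

3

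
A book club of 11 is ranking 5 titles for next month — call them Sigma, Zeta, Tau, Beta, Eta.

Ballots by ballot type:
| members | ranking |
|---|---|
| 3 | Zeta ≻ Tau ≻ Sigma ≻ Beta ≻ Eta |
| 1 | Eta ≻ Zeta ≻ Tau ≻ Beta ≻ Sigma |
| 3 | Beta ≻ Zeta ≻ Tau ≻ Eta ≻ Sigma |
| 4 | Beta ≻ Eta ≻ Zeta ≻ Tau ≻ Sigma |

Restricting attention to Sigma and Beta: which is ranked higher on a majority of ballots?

Ballots ranking Sigma above Beta: 3.
Ballots ranking Beta above Sigma: 11 − 3 = 8.
Beta wins the head-to-head 8–3.

Beta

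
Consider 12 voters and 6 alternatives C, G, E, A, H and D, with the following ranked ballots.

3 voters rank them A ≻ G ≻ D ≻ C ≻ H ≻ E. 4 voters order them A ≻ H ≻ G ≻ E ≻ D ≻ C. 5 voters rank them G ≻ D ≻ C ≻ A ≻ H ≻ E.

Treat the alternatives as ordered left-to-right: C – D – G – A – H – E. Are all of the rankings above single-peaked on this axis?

Axis positions: C=1, D=2, G=3, A=4, H=5, E=6.
Group 1 (peak A at position 4): ranking walks positions 4-3-2-1-5-6, expanding outward from the peak — single-peaked.
Group 2 (peak A at position 4): ranking walks positions 4-5-3-6-2-1, expanding outward from the peak — single-peaked.
Group 3 (peak G at position 3): ranking walks positions 3-2-1-4-5-6, expanding outward from the peak — single-peaked.
Every ranking is single-peaked on this axis.

yes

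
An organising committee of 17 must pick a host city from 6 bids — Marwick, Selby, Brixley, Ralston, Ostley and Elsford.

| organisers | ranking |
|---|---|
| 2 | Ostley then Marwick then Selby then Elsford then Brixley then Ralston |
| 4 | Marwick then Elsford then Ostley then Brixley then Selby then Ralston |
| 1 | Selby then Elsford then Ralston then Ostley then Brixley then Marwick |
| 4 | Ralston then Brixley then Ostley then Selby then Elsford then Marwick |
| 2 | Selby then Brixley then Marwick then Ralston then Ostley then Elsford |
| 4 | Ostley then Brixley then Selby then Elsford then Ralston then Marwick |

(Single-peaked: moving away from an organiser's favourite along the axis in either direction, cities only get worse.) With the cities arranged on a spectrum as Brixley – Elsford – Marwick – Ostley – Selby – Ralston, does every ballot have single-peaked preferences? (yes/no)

Axis positions: Brixley=1, Elsford=2, Marwick=3, Ostley=4, Selby=5, Ralston=6.
Bloc 1 (peak Ostley at position 4): ranking walks positions 4-3-5-2-1-6, expanding outward from the peak — single-peaked.
Bloc 2 (peak Marwick at position 3): ranking walks positions 3-2-4-1-5-6, expanding outward from the peak — single-peaked.
Bloc 3: ranking walks positions 5-2-6-4-1-3; Elsford is ranked above Ostley even though Ostley lies between Elsford and the peak Selby on the axis — preferences dip and rise again. Not single-peaked.
Bloc 4: ranking walks positions 6-1-4-5-2-3; Brixley is ranked above Selby even though Selby lies between Brixley and the peak Ralston on the axis — preferences dip and rise again. Not single-peaked.
Bloc 5: ranking walks positions 5-1-3-6-4-2; Brixley is ranked above Ostley even though Ostley lies between Brixley and the peak Selby on the axis — preferences dip and rise again. Not single-peaked.
Bloc 6: ranking walks positions 4-1-5-2-6-3; Brixley is ranked above Marwick even though Marwick lies between Brixley and the peak Ostley on the axis — preferences dip and rise again. Not single-peaked.
Bloc 3 violates single-peakedness, so the profile is not single-peaked on this axis.

no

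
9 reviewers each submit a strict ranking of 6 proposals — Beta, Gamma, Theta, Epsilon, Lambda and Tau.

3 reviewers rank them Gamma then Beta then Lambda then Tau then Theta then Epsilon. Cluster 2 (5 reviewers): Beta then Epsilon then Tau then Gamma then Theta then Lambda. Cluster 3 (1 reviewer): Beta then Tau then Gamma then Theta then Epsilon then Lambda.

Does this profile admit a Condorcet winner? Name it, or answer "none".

Beta

Head-to-head results (9 reviewers):
Beta vs Gamma: Beta preferred on 5+1 = 6 ballots; Beta wins 6–3.
Beta vs Theta: Beta wins 9–0.
Beta vs Epsilon: 3+5+1 = 9 for Beta, 0 for Epsilon — Beta by 9–0.
Beta vs Lambda: 9 to 0, Beta.
Beta vs Tau: Beta preferred on 3+5+1 = 9 ballots; Beta wins 9–0.
Gamma vs Theta: Gamma, 9–0.
Gamma vs Epsilon: Gamma preferred on 3+1 = 4 ballots; Epsilon wins 5–4.
Gamma–Lambda: Gamma 9–0.
Gamma vs Tau: Gamma is ranked higher on 3 ballots, Tau on 6. Tau wins 6–3.
Theta–Epsilon: Epsilon 5–4.
Theta vs Lambda: Theta is ranked higher on 5+1 = 6 ballots, Lambda on 3. Theta wins 6–3.
Theta vs Tau: Tau wins 9–0.
Epsilon vs Lambda: Epsilon wins 6–3.
Epsilon vs Tau: Epsilon is ranked higher on 5 ballots, Tau on 4. Epsilon wins 5–4.
Lambda vs Tau: 3 to 6, Tau.
Beta beats each of Gamma, Theta, Epsilon, Lambda, Tau — Beta is the Condorcet winner.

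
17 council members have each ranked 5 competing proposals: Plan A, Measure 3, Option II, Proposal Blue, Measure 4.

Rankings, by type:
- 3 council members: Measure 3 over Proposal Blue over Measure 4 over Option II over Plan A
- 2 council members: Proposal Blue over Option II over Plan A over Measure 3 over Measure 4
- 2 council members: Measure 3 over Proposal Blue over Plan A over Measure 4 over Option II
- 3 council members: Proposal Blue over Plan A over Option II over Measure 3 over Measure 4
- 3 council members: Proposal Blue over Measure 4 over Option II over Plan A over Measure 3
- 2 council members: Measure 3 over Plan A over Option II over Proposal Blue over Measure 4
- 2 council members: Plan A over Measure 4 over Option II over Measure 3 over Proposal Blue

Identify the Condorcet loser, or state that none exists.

none

Head-to-head results (17 council members):
Plan A vs Measure 3: Plan A is ranked higher on 2+3+3+2 = 10 ballots, Measure 3 on 7. Plan A wins 10–7.
Plan A vs Option II: 2+3+2+2 = 9 for Plan A, 8 for Option II — Plan A by 9–8.
Plan A vs Proposal Blue: 2+2 = 4 for Plan A, 13 for Proposal Blue — Proposal Blue by 13–4.
Plan A vs Measure 4: Plan A is ranked higher on 2+2+3+2+2 = 11 ballots, Measure 4 on 6. Plan A wins 11–6.
Measure 3 vs Option II: Measure 3 is ranked higher on 3+2+2 = 7 ballots, Option II on 10. Option II wins 10–7.
Measure 3–Proposal Blue: Measure 3 9–8.
Measure 3 vs Measure 4: Measure 3 wins 12–5.
Option II–Proposal Blue: Proposal Blue 13–4.
Option II vs Measure 4: 2+3+2 = 7 for Option II, 10 for Measure 4 — Measure 4 by 10–7.
Proposal Blue vs Measure 4: Proposal Blue, 15–2.
Every option wins at least one matchup (Plan A beats Measure 3; Measure 3 beats Proposal Blue; Option II beats Measure 3; Proposal Blue beats Plan A; Measure 4 beats Option II), so there is no Condorcet loser.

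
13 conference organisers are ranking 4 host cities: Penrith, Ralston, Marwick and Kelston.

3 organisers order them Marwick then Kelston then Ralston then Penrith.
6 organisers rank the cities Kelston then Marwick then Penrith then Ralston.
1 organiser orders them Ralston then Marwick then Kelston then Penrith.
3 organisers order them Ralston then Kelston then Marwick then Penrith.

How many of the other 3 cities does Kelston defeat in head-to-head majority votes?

3

Kelston against each rival (13 organisers):
Kelston vs Penrith: 13 to 0, Kelston.
Kelston vs Ralston: Kelston wins 9–4.
Kelston vs Marwick: 9 to 4, Kelston.
Kelston beats Penrith, Ralston, Marwick — 3 pairwise wins.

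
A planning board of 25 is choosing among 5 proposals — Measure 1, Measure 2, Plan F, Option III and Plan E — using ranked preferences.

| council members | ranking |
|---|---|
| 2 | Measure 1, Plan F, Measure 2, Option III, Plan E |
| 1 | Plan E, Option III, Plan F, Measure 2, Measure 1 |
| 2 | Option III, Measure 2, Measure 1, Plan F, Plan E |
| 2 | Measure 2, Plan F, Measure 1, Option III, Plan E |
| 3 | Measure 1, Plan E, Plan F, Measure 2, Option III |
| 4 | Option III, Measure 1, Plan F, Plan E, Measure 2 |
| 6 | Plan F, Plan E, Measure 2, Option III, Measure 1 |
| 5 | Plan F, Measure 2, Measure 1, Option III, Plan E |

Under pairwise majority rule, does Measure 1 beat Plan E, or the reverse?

Ballots ranking Measure 1 above Plan E: 2 + 2 + 2 + 3 + 4 + 5 = 18.
Ballots ranking Plan E above Measure 1: 25 − 18 = 7.
Measure 1 wins the head-to-head 18–7.

Measure 1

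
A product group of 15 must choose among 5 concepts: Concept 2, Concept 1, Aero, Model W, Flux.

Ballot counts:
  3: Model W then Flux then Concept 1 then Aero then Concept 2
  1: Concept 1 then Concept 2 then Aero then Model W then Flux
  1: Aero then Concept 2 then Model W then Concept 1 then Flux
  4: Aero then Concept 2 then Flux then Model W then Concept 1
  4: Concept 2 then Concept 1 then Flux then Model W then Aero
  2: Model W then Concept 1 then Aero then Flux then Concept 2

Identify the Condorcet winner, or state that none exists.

none

Check each pair by majority over 15 ballots:
Concept 2 vs Concept 1: 1+4+4 = 9 for Concept 2, 6 for Concept 1 — Concept 2 by 9–6.
Concept 2 vs Aero: 1+4 = 5 for Concept 2, 10 for Aero — Aero by 10–5.
Concept 2 vs Model W: Concept 2 is ranked higher on 1+1+4+4 = 10 ballots, Model W on 5. Concept 2 wins 10–5.
Concept 2 vs Flux: Concept 2 preferred on 1+1+4+4 = 10 ballots; Concept 2 wins 10–5.
Concept 1 vs Aero: 10 to 5, Concept 1.
Concept 1 vs Model W: 1+4 = 5 for Concept 1, 10 for Model W — Model W by 10–5.
Concept 1 vs Flux: 1+1+4+2 = 8 for Concept 1, 7 for Flux — Concept 1 by 8–7.
Aero vs Model W: Aero is ranked higher on 1+1+4 = 6 ballots, Model W on 9. Model W wins 9–6.
Aero vs Flux: 8 to 7, Aero.
Model W vs Flux: 7 to 8, Flux.
Each design drops at least one matchup (Concept 2 loses to Aero; Concept 1 loses to Concept 2; Aero loses to Concept 1; Model W loses to Concept 2; Flux loses to Concept 2); the cycle Concept 2 → Concept 1 → Aero → Concept 2 rules out a Condorcet winner.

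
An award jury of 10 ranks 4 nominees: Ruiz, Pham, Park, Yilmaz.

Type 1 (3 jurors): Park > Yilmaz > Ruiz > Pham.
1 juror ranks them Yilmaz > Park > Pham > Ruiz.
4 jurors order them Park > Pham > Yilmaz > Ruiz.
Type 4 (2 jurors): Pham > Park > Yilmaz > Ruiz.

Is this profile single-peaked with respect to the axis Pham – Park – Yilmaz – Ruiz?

yes

Axis positions: Pham=1, Park=2, Yilmaz=3, Ruiz=4.
Type 1 (peak Park at position 2): ranking walks positions 2-3-4-1, expanding outward from the peak — single-peaked.
Type 2 (peak Yilmaz at position 3): ranking walks positions 3-2-1-4, expanding outward from the peak — single-peaked.
Type 3 (peak Park at position 2): ranking walks positions 2-1-3-4, expanding outward from the peak — single-peaked.
Type 4 (peak Pham at position 1): ranking walks positions 1-2-3-4, expanding outward from the peak — single-peaked.
Every ranking is single-peaked on this axis.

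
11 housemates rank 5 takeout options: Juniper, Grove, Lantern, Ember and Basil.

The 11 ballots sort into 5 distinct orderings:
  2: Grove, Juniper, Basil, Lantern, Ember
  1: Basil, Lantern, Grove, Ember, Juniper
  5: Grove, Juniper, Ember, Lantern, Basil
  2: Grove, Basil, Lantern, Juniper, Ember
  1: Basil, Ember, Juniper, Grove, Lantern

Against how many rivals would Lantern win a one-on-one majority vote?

Lantern against each rival (11 friends):
Lantern vs Juniper: Lantern is ranked higher on 1+2 = 3 ballots, Juniper on 8. Juniper wins 8–3.
Lantern vs Grove: Grove, 10–1.
Lantern vs Ember: Ember, 6–5.
Lantern vs Basil: 5 for Lantern, 6 for Basil — Basil by 6–5.
Lantern beats no one; loses to Juniper, Grove, Ember, Basil — 0 pairwise wins.

0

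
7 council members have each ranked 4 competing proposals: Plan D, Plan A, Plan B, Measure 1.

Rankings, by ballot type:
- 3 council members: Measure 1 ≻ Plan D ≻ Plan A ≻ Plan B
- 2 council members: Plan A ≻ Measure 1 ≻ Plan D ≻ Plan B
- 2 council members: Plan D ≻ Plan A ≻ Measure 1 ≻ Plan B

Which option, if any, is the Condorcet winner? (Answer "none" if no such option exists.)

none

Check each pair by majority over 7 ballots:
Plan D vs Plan A: Plan D, 5–2.
Plan D–Plan B: Plan D 7–0.
Plan D vs Measure 1: Measure 1, 5–2.
Plan A vs Plan B: Plan A wins 7–0.
Plan A vs Measure 1: Plan A, 4–3.
Plan B vs Measure 1: Measure 1, 7–0.
No option is unbeaten: Plan D loses to Measure 1; Plan A loses to Plan D; Plan B loses to Plan D; Measure 1 loses to Plan A. In particular Plan D > Plan A > Measure 1 > Plan D is a majority cycle — no Condorcet winner exists.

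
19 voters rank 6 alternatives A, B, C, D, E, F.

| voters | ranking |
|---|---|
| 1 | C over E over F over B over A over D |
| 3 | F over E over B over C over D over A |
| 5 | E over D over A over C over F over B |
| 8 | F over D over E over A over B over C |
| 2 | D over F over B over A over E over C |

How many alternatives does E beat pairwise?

3

E against each rival (19 voters):
E vs A: E, 17–2.
E–B: E 17–2.
E–C: E 18–1.
E vs D: E preferred on 1+3+5 = 9 ballots; D wins 10–9.
E vs F: F wins 13–6.
E beats A, B, C; loses to D, F — 3 pairwise wins.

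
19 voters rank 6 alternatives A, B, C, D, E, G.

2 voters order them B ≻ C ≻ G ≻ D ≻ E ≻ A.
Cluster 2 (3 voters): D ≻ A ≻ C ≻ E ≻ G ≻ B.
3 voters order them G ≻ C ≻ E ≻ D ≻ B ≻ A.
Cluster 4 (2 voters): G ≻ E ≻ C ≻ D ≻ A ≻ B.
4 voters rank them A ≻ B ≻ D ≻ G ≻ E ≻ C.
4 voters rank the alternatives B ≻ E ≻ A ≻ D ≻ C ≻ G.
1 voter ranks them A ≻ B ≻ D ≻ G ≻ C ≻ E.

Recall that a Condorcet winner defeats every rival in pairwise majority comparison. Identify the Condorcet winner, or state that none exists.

none

Check each pair by majority over 19 ballots:
A vs B: A wins 10–9.
A vs C: A wins 12–7.
A vs D: D wins 10–9.
A vs E: E wins 11–8.
A vs G: A wins 12–7.
B–C: B 11–8.
B–D: B 11–8.
B vs E: B, 11–8.
B vs G: B, 11–8.
C–D: D 12–7.
C vs E: E wins 10–9.
C–G: G 10–9.
D–E: D 10–9.
D vs G: D wins 12–7.
E vs G: G wins 12–7.
No alternative is unbeaten: A loses to D; B loses to A; C loses to A; D loses to B; E loses to B; G loses to A. In particular A → B → D → A is a majority cycle — no Condorcet winner exists.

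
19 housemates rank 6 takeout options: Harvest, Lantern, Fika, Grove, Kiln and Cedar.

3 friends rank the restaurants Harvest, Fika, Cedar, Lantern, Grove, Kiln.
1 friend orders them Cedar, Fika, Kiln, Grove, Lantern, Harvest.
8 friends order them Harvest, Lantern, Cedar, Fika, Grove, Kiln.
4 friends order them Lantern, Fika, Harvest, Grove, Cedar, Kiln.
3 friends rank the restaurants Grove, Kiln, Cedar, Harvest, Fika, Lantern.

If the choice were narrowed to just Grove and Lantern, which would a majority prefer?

Ballots ranking Grove above Lantern: 1 + 3 = 4.
Ballots ranking Lantern above Grove: 19 − 4 = 15.
Lantern wins the head-to-head 15–4.

Lantern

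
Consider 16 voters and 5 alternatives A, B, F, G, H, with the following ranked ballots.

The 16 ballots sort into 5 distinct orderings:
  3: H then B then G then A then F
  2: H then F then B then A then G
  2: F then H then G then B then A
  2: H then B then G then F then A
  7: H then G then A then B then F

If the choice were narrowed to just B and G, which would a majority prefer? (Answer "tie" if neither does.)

G

Ballots ranking B above G: 3 + 2 + 2 = 7.
Ballots ranking G above B: 16 − 7 = 9.
G wins the head-to-head 9–7.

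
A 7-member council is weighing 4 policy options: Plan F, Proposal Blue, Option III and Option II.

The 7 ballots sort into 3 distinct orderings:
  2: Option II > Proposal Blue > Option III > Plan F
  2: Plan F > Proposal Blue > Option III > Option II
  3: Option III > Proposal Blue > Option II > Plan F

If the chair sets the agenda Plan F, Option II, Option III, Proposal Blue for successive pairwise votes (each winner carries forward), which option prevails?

Proposal Blue

Round 1: Plan F vs Option II — 2–5, Option II advances.
Round 2: Option II vs Option III — 2–5, Option III advances.
Round 3: Option III vs Proposal Blue — 3–4, Proposal Blue advances.
Proposal Blue survives the agenda.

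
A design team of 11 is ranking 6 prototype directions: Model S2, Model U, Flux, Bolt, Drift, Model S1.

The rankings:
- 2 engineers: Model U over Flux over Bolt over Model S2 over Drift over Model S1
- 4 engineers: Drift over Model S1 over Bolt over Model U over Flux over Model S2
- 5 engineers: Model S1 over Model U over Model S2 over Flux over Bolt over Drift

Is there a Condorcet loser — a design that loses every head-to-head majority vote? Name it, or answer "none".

Pairwise majorities:
Model S2 vs Model U: 0 for Model S2, 11 for Model U — Model U by 11–0.
Model S2 vs Flux: Flux, 6–5.
Model S2 vs Bolt: Model S2 is ranked higher on 5 ballots, Bolt on 6. Bolt wins 6–5.
Model S2 vs Drift: Model S2 is ranked higher on 2+5 = 7 ballots, Drift on 4. Model S2 wins 7–4.
Model S2–Model S1: Model S1 9–2.
Model U vs Flux: 2+4+5 = 11 for Model U, 0 for Flux — Model U by 11–0.
Model U vs Bolt: Model U, 7–4.
Model U vs Drift: Model U preferred on 2+5 = 7 ballots; Model U wins 7–4.
Model U vs Model S1: Model U preferred on 2 ballots; Model S1 wins 9–2.
Flux vs Bolt: Flux, 7–4.
Flux vs Drift: Flux wins 7–4.
Flux vs Model S1: 2 for Flux, 9 for Model S1 — Model S1 by 9–2.
Bolt–Drift: Bolt 7–4.
Bolt vs Model S1: Bolt is ranked higher on 2 ballots, Model S1 on 9. Model S1 wins 9–2.
Drift–Model S1: Drift 6–5.
Each design has at least one pairwise win (Model S2 beats Drift; Model U beats Model S2; Flux beats Model S2; Bolt beats Model S2; Drift beats Model S1; Model S1 beats Model S2) — no Condorcet loser.

none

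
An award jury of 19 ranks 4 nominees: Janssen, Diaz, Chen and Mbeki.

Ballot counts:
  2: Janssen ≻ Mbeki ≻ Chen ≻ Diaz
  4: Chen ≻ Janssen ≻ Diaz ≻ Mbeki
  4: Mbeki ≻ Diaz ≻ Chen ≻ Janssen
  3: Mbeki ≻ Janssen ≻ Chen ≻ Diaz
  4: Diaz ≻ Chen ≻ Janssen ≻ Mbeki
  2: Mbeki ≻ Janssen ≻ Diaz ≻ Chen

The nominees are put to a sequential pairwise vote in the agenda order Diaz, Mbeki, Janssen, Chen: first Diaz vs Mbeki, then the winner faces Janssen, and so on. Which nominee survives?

Round 1: Diaz vs Mbeki — 8–11, Mbeki advances.
Round 2: Mbeki vs Janssen — 9–10, Janssen advances.
Round 3: Janssen vs Chen — 7–12, Chen advances.
The agenda winner is Chen.

Chen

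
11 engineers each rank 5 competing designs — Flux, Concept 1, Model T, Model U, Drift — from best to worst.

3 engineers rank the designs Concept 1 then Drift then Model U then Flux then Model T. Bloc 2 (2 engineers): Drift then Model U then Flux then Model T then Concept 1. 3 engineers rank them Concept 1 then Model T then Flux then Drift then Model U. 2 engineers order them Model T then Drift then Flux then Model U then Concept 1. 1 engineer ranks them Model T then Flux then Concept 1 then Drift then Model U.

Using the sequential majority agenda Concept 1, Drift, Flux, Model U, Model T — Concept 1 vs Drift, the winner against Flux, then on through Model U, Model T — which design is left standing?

Concept 1

Round 1: Concept 1 vs Drift — 7–4, Concept 1 advances.
Round 2: Concept 1 vs Flux — 6–5, Concept 1 advances.
Round 3: Concept 1 vs Model U — 7–4, Concept 1 advances.
Round 4: Concept 1 vs Model T — 6–5, Concept 1 advances.
Concept 1 survives the agenda.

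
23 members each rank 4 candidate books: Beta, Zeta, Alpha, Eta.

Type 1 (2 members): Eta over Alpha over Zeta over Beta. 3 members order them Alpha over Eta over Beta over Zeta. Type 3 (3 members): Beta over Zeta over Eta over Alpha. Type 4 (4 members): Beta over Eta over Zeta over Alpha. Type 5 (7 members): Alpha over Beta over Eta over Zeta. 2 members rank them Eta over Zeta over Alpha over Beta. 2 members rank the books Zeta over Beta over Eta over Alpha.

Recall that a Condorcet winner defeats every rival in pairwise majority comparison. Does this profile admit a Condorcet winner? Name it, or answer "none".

none

Pairwise majorities:
Beta vs Zeta: Beta wins 17–6.
Beta vs Alpha: Beta preferred on 3+4+2 = 9 ballots; Alpha wins 14–9.
Beta vs Eta: Beta, 16–7.
Zeta vs Alpha: 3+4+2+2 = 11 for Zeta, 12 for Alpha — Alpha by 12–11.
Zeta vs Eta: 3+2 = 5 for Zeta, 18 for Eta — Eta by 18–5.
Alpha–Eta: Eta 13–10.
Each book drops at least one matchup (Beta loses to Alpha; Zeta loses to Beta; Alpha loses to Eta; Eta loses to Beta); the cycle Beta → Eta → Alpha → Beta rules out a Condorcet winner.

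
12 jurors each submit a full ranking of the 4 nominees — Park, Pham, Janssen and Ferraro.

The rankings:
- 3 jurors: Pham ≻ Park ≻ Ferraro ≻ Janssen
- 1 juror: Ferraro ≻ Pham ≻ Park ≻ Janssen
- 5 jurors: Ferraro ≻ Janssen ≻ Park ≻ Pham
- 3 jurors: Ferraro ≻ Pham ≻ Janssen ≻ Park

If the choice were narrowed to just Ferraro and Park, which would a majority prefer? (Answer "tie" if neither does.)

Ferraro

Ballots ranking Ferraro above Park: 1 + 5 + 3 = 9.
Ballots ranking Park above Ferraro: 12 − 9 = 3.
Ferraro wins the head-to-head 9–3.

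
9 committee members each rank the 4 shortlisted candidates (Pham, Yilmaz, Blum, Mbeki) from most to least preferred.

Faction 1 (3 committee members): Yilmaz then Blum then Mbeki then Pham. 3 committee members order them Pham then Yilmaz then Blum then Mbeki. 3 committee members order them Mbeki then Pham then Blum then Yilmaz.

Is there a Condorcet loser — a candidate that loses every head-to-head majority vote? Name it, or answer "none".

Pairwise majorities:
Pham vs Yilmaz: Pham preferred on 3+3 = 6 ballots; Pham wins 6–3.
Pham vs Blum: 3+3 = 6 for Pham, 3 for Blum — Pham by 6–3.
Pham vs Mbeki: 3 for Pham, 6 for Mbeki — Mbeki by 6–3.
Yilmaz vs Blum: Yilmaz preferred on 3+3 = 6 ballots; Yilmaz wins 6–3.
Yilmaz vs Mbeki: Yilmaz preferred on 3+3 = 6 ballots; Yilmaz wins 6–3.
Blum vs Mbeki: Blum wins 6–3.
No candidate is winless: Pham beats Yilmaz; Yilmaz beats Blum; Blum beats Mbeki; Mbeki beats Pham. There is no Condorcet loser.

none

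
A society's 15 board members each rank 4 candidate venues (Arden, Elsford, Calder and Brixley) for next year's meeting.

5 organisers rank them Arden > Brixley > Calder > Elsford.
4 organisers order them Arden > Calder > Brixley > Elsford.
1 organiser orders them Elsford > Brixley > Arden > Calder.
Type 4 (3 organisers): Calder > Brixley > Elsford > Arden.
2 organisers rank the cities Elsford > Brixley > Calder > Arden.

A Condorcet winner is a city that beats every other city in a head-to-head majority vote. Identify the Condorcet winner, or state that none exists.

Arden

Pairwise majorities:
Arden vs Elsford: Arden is ranked higher on 5+4 = 9 ballots, Elsford on 6. Arden wins 9–6.
Arden vs Calder: 5+4+1 = 10 for Arden, 5 for Calder — Arden by 10–5.
Arden vs Brixley: 9 to 6, Arden.
Elsford vs Calder: Elsford preferred on 1+2 = 3 ballots; Calder wins 12–3.
Elsford vs Brixley: Elsford is ranked higher on 1+2 = 3 ballots, Brixley on 12. Brixley wins 12–3.
Calder vs Brixley: Calder preferred on 4+3 = 7 ballots; Brixley wins 8–7.
Arden wins every pairwise contest, so Arden is the Condorcet winner.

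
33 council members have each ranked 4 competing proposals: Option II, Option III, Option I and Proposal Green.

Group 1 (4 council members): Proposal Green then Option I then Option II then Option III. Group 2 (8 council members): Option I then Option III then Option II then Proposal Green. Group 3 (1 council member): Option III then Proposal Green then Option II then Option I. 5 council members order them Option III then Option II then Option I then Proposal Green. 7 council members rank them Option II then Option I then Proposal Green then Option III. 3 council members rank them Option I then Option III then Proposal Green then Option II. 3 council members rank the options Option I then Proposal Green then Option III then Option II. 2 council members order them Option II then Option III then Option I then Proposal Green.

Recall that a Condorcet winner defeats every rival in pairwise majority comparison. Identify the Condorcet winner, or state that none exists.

Head-to-head results (33 council members):
Option II vs Option III: Option III, 20–13.
Option II–Option I: Option I 18–15.
Option II vs Proposal Green: Option II, 22–11.
Option III vs Option I: Option I, 25–8.
Option III vs Proposal Green: Option III wins 19–14.
Option I vs Proposal Green: Option I wins 28–5.
Option I beats each of Option II, Option III, Proposal Green — Option I is the Condorcet winner.

Option I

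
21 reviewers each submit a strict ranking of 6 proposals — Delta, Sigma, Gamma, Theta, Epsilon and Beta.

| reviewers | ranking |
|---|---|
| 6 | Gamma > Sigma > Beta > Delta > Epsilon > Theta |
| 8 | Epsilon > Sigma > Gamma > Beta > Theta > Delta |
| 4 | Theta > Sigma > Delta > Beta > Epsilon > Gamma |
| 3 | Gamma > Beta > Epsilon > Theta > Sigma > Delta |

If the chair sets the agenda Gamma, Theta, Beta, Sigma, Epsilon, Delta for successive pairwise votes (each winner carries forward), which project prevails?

Round 1: Gamma vs Theta — 17–4, Gamma advances.
Round 2: Gamma vs Beta — 17–4, Gamma advances.
Round 3: Gamma vs Sigma — 9–12, Sigma advances.
Round 4: Sigma vs Epsilon — 10–11, Epsilon advances.
Round 5: Epsilon vs Delta — 11–10, Epsilon advances.
The agenda winner is Epsilon.

Epsilon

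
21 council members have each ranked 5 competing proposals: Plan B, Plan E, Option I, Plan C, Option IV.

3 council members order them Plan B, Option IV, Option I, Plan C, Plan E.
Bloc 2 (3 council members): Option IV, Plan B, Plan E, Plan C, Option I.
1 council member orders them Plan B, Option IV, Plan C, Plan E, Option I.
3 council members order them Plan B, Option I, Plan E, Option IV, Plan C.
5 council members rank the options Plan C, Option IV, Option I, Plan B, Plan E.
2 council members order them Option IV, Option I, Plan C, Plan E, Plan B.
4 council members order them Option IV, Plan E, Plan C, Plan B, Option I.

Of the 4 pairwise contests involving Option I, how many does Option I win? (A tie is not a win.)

Option I against each rival (21 council members):
Option I vs Plan B: 5+2 = 7 for Option I, 14 for Plan B — Plan B by 14–7.
Option I–Plan E: Option I 13–8.
Option I vs Plan C: Plan C wins 13–8.
Option I vs Option IV: 3 for Option I, 18 for Option IV — Option IV by 18–3.
Option I beats Plan E; loses to Plan B, Plan C, Option IV — 1 pairwise win.

1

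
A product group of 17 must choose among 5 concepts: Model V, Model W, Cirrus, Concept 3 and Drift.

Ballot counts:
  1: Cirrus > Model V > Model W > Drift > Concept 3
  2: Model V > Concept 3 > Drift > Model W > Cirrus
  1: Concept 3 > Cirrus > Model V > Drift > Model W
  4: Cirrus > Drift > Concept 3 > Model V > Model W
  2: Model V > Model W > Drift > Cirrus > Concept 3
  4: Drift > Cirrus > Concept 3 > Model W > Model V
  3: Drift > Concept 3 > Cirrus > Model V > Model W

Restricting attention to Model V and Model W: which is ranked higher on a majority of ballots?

Ballots ranking Model V above Model W: 1 + 2 + 1 + 4 + 2 + 3 = 13.
Ballots ranking Model W above Model V: 17 − 13 = 4.
Model V wins the head-to-head 13–4.

Model V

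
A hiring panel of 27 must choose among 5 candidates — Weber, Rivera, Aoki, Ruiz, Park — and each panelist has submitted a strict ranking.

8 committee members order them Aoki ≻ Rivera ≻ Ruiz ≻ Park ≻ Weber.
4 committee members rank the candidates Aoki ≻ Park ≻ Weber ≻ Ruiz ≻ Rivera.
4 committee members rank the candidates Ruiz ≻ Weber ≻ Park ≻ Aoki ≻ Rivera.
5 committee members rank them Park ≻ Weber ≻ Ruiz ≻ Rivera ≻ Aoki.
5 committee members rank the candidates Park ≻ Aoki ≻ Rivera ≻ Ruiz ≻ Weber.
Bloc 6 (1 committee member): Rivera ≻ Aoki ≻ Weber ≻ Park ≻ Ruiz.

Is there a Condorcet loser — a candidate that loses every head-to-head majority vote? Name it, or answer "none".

Head-to-head results (27 committee members):
Weber–Rivera: Rivera 14–13.
Weber vs Aoki: 9 to 18, Aoki.
Weber vs Ruiz: 4+5+1 = 10 for Weber, 17 for Ruiz — Ruiz by 17–10.
Weber vs Park: Park, 22–5.
Rivera vs Aoki: Rivera preferred on 5+1 = 6 ballots; Aoki wins 21–6.
Rivera vs Ruiz: Rivera wins 14–13.
Rivera vs Park: Park wins 18–9.
Aoki vs Ruiz: Aoki, 18–9.
Aoki vs Park: 13 to 14, Park.
Ruiz vs Park: Ruiz preferred on 8+4 = 12 ballots; Park wins 15–12.
Only Weber has no wins; Weber is the Condorcet loser.

Weber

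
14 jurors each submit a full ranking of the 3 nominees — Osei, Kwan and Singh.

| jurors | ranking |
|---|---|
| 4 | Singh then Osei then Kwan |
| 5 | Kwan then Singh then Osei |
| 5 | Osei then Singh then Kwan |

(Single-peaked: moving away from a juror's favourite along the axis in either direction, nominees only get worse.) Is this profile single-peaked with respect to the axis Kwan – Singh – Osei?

yes

Axis positions: Kwan=1, Singh=2, Osei=3.
Faction 1 (peak Singh at position 2): ranking walks positions 2-3-1, expanding outward from the peak — single-peaked.
Faction 2 (peak Kwan at position 1): ranking walks positions 1-2-3, expanding outward from the peak — single-peaked.
Faction 3 (peak Osei at position 3): ranking walks positions 3-2-1, expanding outward from the peak — single-peaked.
Every ranking is single-peaked on this axis.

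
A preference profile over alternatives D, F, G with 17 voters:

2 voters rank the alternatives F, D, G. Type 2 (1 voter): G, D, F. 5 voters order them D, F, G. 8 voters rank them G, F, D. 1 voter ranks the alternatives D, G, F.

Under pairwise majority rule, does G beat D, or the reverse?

Ballots ranking G above D: 1 + 8 = 9.
Ballots ranking D above G: 17 − 9 = 8.
G wins the head-to-head 9–8.

G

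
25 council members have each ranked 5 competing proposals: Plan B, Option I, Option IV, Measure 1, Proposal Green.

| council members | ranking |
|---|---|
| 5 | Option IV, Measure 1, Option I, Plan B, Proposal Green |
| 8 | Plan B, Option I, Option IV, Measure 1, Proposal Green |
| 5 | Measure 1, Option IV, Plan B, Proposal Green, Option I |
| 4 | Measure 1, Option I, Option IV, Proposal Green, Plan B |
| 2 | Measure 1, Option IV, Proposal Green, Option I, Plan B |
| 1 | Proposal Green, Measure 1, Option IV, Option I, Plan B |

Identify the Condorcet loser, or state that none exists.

Proposal Green

Head-to-head results (25 council members):
Plan B vs Option I: 8+5 = 13 for Plan B, 12 for Option I — Plan B by 13–12.
Plan B vs Option IV: Option IV, 17–8.
Plan B vs Measure 1: 8 for Plan B, 17 for Measure 1 — Measure 1 by 17–8.
Plan B vs Proposal Green: 5+8+5 = 18 for Plan B, 7 for Proposal Green — Plan B by 18–7.
Option I vs Option IV: Option IV wins 13–12.
Option I vs Measure 1: Measure 1 wins 17–8.
Option I vs Proposal Green: Option I is ranked higher on 5+8+4 = 17 ballots, Proposal Green on 8. Option I wins 17–8.
Option IV vs Measure 1: 5+8 = 13 for Option IV, 12 for Measure 1 — Option IV by 13–12.
Option IV vs Proposal Green: 24 to 1, Option IV.
Measure 1 vs Proposal Green: Measure 1, 24–1.
Proposal Green loses to every other option — it is the Condorcet loser.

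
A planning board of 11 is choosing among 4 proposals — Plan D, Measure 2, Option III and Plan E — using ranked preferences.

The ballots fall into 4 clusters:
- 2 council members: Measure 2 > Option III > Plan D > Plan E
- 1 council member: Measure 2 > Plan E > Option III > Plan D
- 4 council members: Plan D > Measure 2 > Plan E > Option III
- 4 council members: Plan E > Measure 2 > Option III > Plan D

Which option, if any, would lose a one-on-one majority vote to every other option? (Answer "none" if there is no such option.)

Pairwise majorities:
Plan D vs Measure 2: Measure 2 wins 7–4.
Plan D vs Option III: Option III wins 7–4.
Plan D vs Plan E: Plan D preferred on 2+4 = 6 ballots; Plan D wins 6–5.
Measure 2 vs Option III: Measure 2, 11–0.
Measure 2 vs Plan E: Measure 2 preferred on 2+1+4 = 7 ballots; Measure 2 wins 7–4.
Option III vs Plan E: Option III is ranked higher on 2 ballots, Plan E on 9. Plan E wins 9–2.
No option is winless: Plan D beats Plan E; Measure 2 beats Plan D; Option III beats Plan D; Plan E beats Option III. There is no Condorcet loser.

none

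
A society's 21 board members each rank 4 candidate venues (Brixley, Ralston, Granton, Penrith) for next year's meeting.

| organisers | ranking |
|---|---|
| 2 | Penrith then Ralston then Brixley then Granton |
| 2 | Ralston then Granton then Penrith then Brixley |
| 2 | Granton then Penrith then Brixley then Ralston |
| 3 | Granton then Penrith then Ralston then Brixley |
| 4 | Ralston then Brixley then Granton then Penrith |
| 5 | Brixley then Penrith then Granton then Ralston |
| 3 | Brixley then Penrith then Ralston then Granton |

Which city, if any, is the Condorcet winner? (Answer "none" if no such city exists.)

none

Check each pair by majority over 21 ballots:
Brixley vs Ralston: Brixley preferred on 2+5+3 = 10 ballots; Ralston wins 11–10.
Brixley vs Granton: Brixley is ranked higher on 2+4+5+3 = 14 ballots, Granton on 7. Brixley wins 14–7.
Brixley vs Penrith: 12 to 9, Brixley.
Ralston vs Granton: 2+2+4+3 = 11 for Ralston, 10 for Granton — Ralston by 11–10.
Ralston vs Penrith: Ralston is ranked higher on 2+4 = 6 ballots, Penrith on 15. Penrith wins 15–6.
Granton vs Penrith: 11 to 10, Granton.
Every city loses at least once (Brixley loses to Ralston; Ralston loses to Penrith; Granton loses to Brixley; Penrith loses to Brixley). The majority relation contains the cycle Brixley → Penrith → Ralston → Brixley, so there is no Condorcet winner.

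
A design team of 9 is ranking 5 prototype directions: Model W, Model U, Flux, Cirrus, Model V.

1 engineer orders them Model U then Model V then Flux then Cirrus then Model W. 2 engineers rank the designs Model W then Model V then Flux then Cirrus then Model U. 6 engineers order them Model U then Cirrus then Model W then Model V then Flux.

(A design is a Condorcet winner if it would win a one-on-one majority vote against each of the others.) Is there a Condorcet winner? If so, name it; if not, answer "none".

Model U

Check each pair by majority over 9 ballots:
Model W–Model U: Model U 7–2.
Model W vs Flux: Model W wins 8–1.
Model W vs Cirrus: Cirrus wins 7–2.
Model W–Model V: Model W 8–1.
Model U vs Flux: Model U, 7–2.
Model U vs Cirrus: Model U wins 7–2.
Model U vs Model V: Model U, 7–2.
Flux vs Cirrus: Cirrus, 6–3.
Flux–Model V: Model V 9–0.
Cirrus vs Model V: Cirrus wins 6–3.
Model U wins every pairwise contest, so Model U is the Condorcet winner.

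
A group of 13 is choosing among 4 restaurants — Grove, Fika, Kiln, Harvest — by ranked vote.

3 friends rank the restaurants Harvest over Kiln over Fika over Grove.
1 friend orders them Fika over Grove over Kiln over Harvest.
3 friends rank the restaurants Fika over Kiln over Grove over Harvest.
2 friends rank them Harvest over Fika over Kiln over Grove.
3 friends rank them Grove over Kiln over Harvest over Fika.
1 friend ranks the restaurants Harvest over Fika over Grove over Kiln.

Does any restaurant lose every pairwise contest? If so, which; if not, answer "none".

Head-to-head results (13 friends):
Grove vs Fika: Grove preferred on 3 ballots; Fika wins 10–3.
Grove vs Kiln: Kiln wins 8–5.
Grove vs Harvest: Grove, 7–6.
Fika vs Kiln: Fika, 7–6.
Fika vs Harvest: Harvest, 9–4.
Kiln vs Harvest: Kiln preferred on 1+3+3 = 7 ballots; Kiln wins 7–6.
Each restaurant has at least one pairwise win (Grove beats Harvest; Fika beats Grove; Kiln beats Grove; Harvest beats Fika) — no Condorcet loser.

none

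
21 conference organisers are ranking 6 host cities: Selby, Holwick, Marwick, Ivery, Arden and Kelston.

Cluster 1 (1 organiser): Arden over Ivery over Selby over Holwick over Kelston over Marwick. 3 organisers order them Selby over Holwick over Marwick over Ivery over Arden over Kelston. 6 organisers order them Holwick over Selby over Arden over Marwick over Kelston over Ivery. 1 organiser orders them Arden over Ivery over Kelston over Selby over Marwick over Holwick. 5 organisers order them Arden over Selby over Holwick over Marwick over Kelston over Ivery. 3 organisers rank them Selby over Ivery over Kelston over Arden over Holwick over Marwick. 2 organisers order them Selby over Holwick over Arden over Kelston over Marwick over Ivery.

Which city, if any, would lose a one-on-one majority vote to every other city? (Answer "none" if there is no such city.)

Head-to-head results (21 organisers):
Selby vs Holwick: Selby preferred on 1+3+1+5+3+2 = 15 ballots; Selby wins 15–6.
Selby vs Marwick: Selby wins 21–0.
Selby–Ivery: Selby 19–2.
Selby vs Arden: Selby wins 14–7.
Selby–Kelston: Selby 20–1.
Holwick vs Marwick: Holwick preferred on 1+3+6+5+3+2 = 20 ballots; Holwick wins 20–1.
Holwick vs Ivery: Holwick preferred on 3+6+5+2 = 16 ballots; Holwick wins 16–5.
Holwick vs Arden: Holwick, 11–10.
Holwick–Kelston: Holwick 17–4.
Marwick–Ivery: Marwick 16–5.
Marwick vs Arden: 3 for Marwick, 18 for Arden — Arden by 18–3.
Marwick vs Kelston: Marwick, 14–7.
Ivery vs Arden: Ivery is ranked higher on 3+3 = 6 ballots, Arden on 15. Arden wins 15–6.
Ivery vs Kelston: 8 to 13, Kelston.
Arden vs Kelston: Arden, 18–3.
Ivery is beaten in every head-to-head and is the Condorcet loser.

Ivery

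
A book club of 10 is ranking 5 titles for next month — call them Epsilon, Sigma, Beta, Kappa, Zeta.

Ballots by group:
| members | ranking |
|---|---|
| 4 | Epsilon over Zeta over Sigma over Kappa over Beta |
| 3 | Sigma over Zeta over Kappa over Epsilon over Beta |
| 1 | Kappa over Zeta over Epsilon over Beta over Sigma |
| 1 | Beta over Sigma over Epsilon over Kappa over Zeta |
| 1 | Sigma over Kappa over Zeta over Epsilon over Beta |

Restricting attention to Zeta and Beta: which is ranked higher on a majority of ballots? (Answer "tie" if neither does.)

Ballots ranking Zeta above Beta: 4 + 3 + 1 + 1 = 9.
Ballots ranking Beta above Zeta: 10 − 9 = 1.
Zeta wins the head-to-head 9–1.

Zeta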